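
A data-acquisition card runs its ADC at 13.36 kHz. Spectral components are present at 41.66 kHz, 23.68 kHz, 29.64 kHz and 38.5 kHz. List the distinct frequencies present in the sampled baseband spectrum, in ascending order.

fs/2 = 6.68 kHz.
41.66 kHz mod fs = 1.58 kHz.
1.58 kHz ≤ fs/2 = 6.68 kHz, appears at 1.58 kHz.
23.68 kHz mod fs = 10.32 kHz.
10.32 kHz > fs/2 = 6.68 kHz, folds to fs − 10.32 kHz = 3.04 kHz.
29.64 kHz mod fs = 2.92 kHz.
2.92 kHz ≤ fs/2 = 6.68 kHz, appears at 2.92 kHz.
38.5 kHz mod fs = 11.78 kHz.
11.78 kHz > fs/2 = 6.68 kHz, folds to fs − 11.78 kHz = 1.58 kHz.
Distinct values: {1.58 kHz, 2.92 kHz, 3.04 kHz}.

1.58 kHz, 2.92 kHz, 3.04 kHz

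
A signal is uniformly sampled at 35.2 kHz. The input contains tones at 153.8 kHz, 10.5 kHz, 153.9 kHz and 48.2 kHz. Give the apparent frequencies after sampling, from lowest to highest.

10.5 kHz, 13 kHz, 13.1 kHz

fs/2 = 17.6 kHz.
153.8 kHz mod fs = 13 kHz.
13 kHz ≤ fs/2 = 17.6 kHz, appears at 13 kHz.
10.5 kHz ≤ fs/2 = 17.6 kHz, passes unchanged.
153.9 kHz mod fs = 13.1 kHz.
13.1 kHz ≤ fs/2 = 17.6 kHz, appears at 13.1 kHz.
48.2 kHz mod fs = 13 kHz.
13 kHz ≤ fs/2 = 17.6 kHz, appears at 13 kHz.
Distinct values: {10.5 kHz, 13 kHz, 13.1 kHz}.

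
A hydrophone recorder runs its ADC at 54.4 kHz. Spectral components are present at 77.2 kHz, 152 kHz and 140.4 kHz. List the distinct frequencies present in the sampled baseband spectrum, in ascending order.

fs/2 = 27.2 kHz.
77.2 kHz mod fs = 22.8 kHz.
22.8 kHz ≤ fs/2 = 27.2 kHz, appears at 22.8 kHz.
152 kHz mod fs = 43.2 kHz.
43.2 kHz > fs/2 = 27.2 kHz, folds to fs − 43.2 kHz = 11.2 kHz.
140.4 kHz mod fs = 31.6 kHz.
31.6 kHz > fs/2 = 27.2 kHz, folds to fs − 31.6 kHz = 22.8 kHz.
Distinct values: {11.2 kHz, 22.8 kHz}.

11.2 kHz, 22.8 kHz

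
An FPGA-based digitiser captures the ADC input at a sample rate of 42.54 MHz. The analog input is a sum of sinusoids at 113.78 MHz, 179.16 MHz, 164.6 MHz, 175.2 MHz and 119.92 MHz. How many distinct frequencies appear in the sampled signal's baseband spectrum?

5

fs/2 = 21.27 MHz.
113.78 MHz mod fs = 28.7 MHz.
28.7 MHz > fs/2 = 21.27 MHz, folds to fs − 28.7 MHz = 13.84 MHz.
179.16 MHz mod fs = 9 MHz.
9 MHz ≤ fs/2 = 21.27 MHz, appears at 9 MHz.
164.6 MHz mod fs = 36.98 MHz.
36.98 MHz > fs/2 = 21.27 MHz, folds to fs − 36.98 MHz = 5.56 MHz.
175.2 MHz mod fs = 5.04 MHz.
5.04 MHz ≤ fs/2 = 21.27 MHz, appears at 5.04 MHz.
119.92 MHz mod fs = 34.84 MHz.
34.84 MHz > fs/2 = 21.27 MHz, folds to fs − 34.84 MHz = 7.7 MHz.
Distinct values: {5.04 MHz, 5.56 MHz, 7.7 MHz, 9 MHz, 13.84 MHz} → 5.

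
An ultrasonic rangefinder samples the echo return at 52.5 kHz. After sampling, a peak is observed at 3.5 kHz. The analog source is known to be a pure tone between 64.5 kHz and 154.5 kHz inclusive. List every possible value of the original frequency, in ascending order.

101.5 kHz, 108.5 kHz, 154 kHz

Frequencies that alias to 3.5 kHz are k·fs ± 3.5 kHz for integer k ≥ 0.
k=0: 3.5 kHz.
k=1: 49 kHz, 56 kHz.
k=2: 101.5 kHz, 108.5 kHz.
k=3: 154 kHz, 161 kHz.
k=4: 206.5 kHz, 213.5 kHz.
Within [64.5 kHz, 154.5 kHz]: 101.5 kHz, 108.5 kHz, 154 kHz.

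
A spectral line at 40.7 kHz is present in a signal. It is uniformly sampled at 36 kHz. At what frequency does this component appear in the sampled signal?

4.7 kHz

40.7 kHz mod fs = 4.7 kHz.
4.7 kHz ≤ fs/2 = 18 kHz, appears at 4.7 kHz.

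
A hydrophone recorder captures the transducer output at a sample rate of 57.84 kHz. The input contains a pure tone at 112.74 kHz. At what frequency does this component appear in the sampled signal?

2.94 kHz

112.74 kHz mod fs = 54.9 kHz.
54.9 kHz > fs/2 = 28.92 kHz, folds to fs − 54.9 kHz = 2.94 kHz.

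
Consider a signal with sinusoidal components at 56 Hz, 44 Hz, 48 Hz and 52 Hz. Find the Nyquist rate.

Highest-frequency component: 56 Hz.
Nyquist rate = 2 × 56 Hz = 112 Hz.

112 Hz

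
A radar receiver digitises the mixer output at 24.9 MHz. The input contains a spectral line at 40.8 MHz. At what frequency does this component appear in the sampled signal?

40.8 MHz mod fs = 15.9 MHz.
15.9 MHz > fs/2 = 12.45 MHz, folds to fs − 15.9 MHz = 9 MHz.

9 MHz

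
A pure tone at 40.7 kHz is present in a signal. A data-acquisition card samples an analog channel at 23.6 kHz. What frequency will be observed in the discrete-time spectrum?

6.5 kHz

40.7 kHz mod fs = 17.1 kHz.
17.1 kHz > fs/2 = 11.8 kHz, folds to fs − 17.1 kHz = 6.5 kHz.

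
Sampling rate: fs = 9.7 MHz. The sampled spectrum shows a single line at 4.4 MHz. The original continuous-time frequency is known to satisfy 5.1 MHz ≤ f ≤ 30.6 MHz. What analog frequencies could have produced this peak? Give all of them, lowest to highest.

Frequencies that alias to 4.4 MHz are k·fs ± 4.4 MHz for integer k ≥ 0.
k=0: 4.4 MHz.
k=1: 5.3 MHz, 14.1 MHz.
k=2: 15 MHz, 23.8 MHz.
k=3: 24.7 MHz, 33.5 MHz.
k=4: 34.4 MHz, 43.2 MHz.
Within [5.1 MHz, 30.6 MHz]: 5.3 MHz, 14.1 MHz, 15 MHz, 23.8 MHz, 24.7 MHz.

5.3 MHz, 14.1 MHz, 15 MHz, 23.8 MHz, 24.7 MHz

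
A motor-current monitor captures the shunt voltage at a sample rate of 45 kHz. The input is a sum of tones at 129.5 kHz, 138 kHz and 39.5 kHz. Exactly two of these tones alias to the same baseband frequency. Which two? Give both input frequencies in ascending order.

fs/2 = 22.5 kHz.
129.5 kHz mod fs = 39.5 kHz.
39.5 kHz > fs/2 = 22.5 kHz, folds to fs − 39.5 kHz = 5.5 kHz.
138 kHz mod fs = 3 kHz.
3 kHz ≤ fs/2 = 22.5 kHz, appears at 3 kHz.
39.5 kHz > fs/2 = 22.5 kHz, folds to fs − 39.5 kHz = 5.5 kHz.
39.5 kHz and 129.5 kHz both map to 5.5 kHz.

39.5 kHz, 129.5 kHz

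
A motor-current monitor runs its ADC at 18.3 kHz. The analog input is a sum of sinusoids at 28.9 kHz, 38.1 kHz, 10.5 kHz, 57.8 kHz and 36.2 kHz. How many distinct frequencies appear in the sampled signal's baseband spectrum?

fs/2 = 9.15 kHz.
28.9 kHz mod fs = 10.6 kHz.
10.6 kHz > fs/2 = 9.15 kHz, folds to fs − 10.6 kHz = 7.7 kHz.
38.1 kHz mod fs = 1.5 kHz.
1.5 kHz ≤ fs/2 = 9.15 kHz, appears at 1.5 kHz.
10.5 kHz > fs/2 = 9.15 kHz, folds to fs − 10.5 kHz = 7.8 kHz.
57.8 kHz mod fs = 2.9 kHz.
2.9 kHz ≤ fs/2 = 9.15 kHz, appears at 2.9 kHz.
36.2 kHz mod fs = 17.9 kHz.
17.9 kHz > fs/2 = 9.15 kHz, folds to fs − 17.9 kHz = 0.4 kHz.
Distinct values: {0.4 kHz, 1.5 kHz, 2.9 kHz, 7.7 kHz, 7.8 kHz} → 5.

5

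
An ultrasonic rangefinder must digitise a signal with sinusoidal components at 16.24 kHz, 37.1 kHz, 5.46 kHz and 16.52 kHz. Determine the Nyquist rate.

74.2 kHz

Highest-frequency component: 37.1 kHz.
Nyquist rate = 2 × 37.1 kHz = 74.2 kHz.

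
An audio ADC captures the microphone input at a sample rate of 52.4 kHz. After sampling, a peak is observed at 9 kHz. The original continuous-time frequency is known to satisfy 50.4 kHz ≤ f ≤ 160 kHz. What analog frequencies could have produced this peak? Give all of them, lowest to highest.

61.4 kHz, 95.8 kHz, 113.8 kHz, 148.2 kHz

Frequencies that alias to 9 kHz are k·fs ± 9 kHz for integer k ≥ 0.
k=0: 9 kHz.
k=1: 43.4 kHz, 61.4 kHz.
k=2: 95.8 kHz, 113.8 kHz.
k=3: 148.2 kHz, 166.2 kHz.
k=4: 200.6 kHz, 218.6 kHz.
Within [50.4 kHz, 160 kHz]: 61.4 kHz, 95.8 kHz, 113.8 kHz, 148.2 kHz.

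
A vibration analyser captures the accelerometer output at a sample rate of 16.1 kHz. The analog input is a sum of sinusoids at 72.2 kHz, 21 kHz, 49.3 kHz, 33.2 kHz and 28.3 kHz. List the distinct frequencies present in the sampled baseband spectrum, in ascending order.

fs/2 = 8.05 kHz.
72.2 kHz mod fs = 7.8 kHz.
7.8 kHz ≤ fs/2 = 8.05 kHz, appears at 7.8 kHz.
21 kHz mod fs = 4.9 kHz.
4.9 kHz ≤ fs/2 = 8.05 kHz, appears at 4.9 kHz.
49.3 kHz mod fs = 1 kHz.
1 kHz ≤ fs/2 = 8.05 kHz, appears at 1 kHz.
33.2 kHz mod fs = 1 kHz.
1 kHz ≤ fs/2 = 8.05 kHz, appears at 1 kHz.
28.3 kHz mod fs = 12.2 kHz.
12.2 kHz > fs/2 = 8.05 kHz, folds to fs − 12.2 kHz = 3.9 kHz.
Distinct values: {1 kHz, 3.9 kHz, 4.9 kHz, 7.8 kHz}.

1 kHz, 3.9 kHz, 4.9 kHz, 7.8 kHz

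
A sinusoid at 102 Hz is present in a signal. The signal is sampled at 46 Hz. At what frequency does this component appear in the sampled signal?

10 Hz

102 Hz mod fs = 10 Hz.
10 Hz ≤ fs/2 = 23 Hz, appears at 10 Hz.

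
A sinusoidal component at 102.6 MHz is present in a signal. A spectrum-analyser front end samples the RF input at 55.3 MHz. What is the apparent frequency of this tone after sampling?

102.6 MHz mod fs = 47.3 MHz.
47.3 MHz > fs/2 = 27.65 MHz, folds to fs − 47.3 MHz = 8 MHz.

8 MHz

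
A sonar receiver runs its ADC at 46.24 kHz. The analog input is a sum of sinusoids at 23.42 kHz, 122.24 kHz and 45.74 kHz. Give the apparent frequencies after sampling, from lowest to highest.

fs/2 = 23.12 kHz.
23.42 kHz > fs/2 = 23.12 kHz, folds to fs − 23.42 kHz = 22.82 kHz.
122.24 kHz mod fs = 29.76 kHz.
29.76 kHz > fs/2 = 23.12 kHz, folds to fs − 29.76 kHz = 16.48 kHz.
45.74 kHz > fs/2 = 23.12 kHz, folds to fs − 45.74 kHz = 0.5 kHz.
Distinct values: {0.5 kHz, 16.48 kHz, 22.82 kHz}.

0.5 kHz, 16.48 kHz, 22.82 kHz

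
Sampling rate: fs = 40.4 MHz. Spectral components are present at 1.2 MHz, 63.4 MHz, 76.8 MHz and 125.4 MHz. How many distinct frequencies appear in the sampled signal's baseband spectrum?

4

fs/2 = 20.2 MHz.
1.2 MHz ≤ fs/2 = 20.2 MHz, passes unchanged.
63.4 MHz mod fs = 23 MHz.
23 MHz > fs/2 = 20.2 MHz, folds to fs − 23 MHz = 17.4 MHz.
76.8 MHz mod fs = 36.4 MHz.
36.4 MHz > fs/2 = 20.2 MHz, folds to fs − 36.4 MHz = 4 MHz.
125.4 MHz mod fs = 4.2 MHz.
4.2 MHz ≤ fs/2 = 20.2 MHz, appears at 4.2 MHz.
Distinct values: {1.2 MHz, 4 MHz, 4.2 MHz, 17.4 MHz} → 4.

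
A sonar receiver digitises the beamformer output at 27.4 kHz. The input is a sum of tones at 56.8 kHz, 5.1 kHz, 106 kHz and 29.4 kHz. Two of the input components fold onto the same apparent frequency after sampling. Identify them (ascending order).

fs/2 = 13.7 kHz.
56.8 kHz mod fs = 2 kHz.
2 kHz ≤ fs/2 = 13.7 kHz, appears at 2 kHz.
5.1 kHz ≤ fs/2 = 13.7 kHz, passes unchanged.
106 kHz mod fs = 23.8 kHz.
23.8 kHz > fs/2 = 13.7 kHz, folds to fs − 23.8 kHz = 3.6 kHz.
29.4 kHz mod fs = 2 kHz.
2 kHz ≤ fs/2 = 13.7 kHz, appears at 2 kHz.
29.4 kHz and 56.8 kHz both map to 2 kHz.

29.4 kHz, 56.8 kHz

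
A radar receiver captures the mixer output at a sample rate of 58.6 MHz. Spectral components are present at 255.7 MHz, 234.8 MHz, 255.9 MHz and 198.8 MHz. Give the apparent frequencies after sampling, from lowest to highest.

0.4 MHz, 21.3 MHz, 21.5 MHz, 23 MHz

fs/2 = 29.3 MHz.
255.7 MHz mod fs = 21.3 MHz.
21.3 MHz ≤ fs/2 = 29.3 MHz, appears at 21.3 MHz.
234.8 MHz mod fs = 0.4 MHz.
0.4 MHz ≤ fs/2 = 29.3 MHz, appears at 0.4 MHz.
255.9 MHz mod fs = 21.5 MHz.
21.5 MHz ≤ fs/2 = 29.3 MHz, appears at 21.5 MHz.
198.8 MHz mod fs = 23 MHz.
23 MHz ≤ fs/2 = 29.3 MHz, appears at 23 MHz.
Distinct values: {0.4 MHz, 21.3 MHz, 21.5 MHz, 23 MHz}.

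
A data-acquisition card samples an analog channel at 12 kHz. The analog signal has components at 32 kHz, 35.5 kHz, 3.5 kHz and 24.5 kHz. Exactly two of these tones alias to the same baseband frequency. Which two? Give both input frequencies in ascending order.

24.5 kHz, 35.5 kHz

fs/2 = 6 kHz.
32 kHz mod fs = 8 kHz.
8 kHz > fs/2 = 6 kHz, folds to fs − 8 kHz = 4 kHz.
35.5 kHz mod fs = 11.5 kHz.
11.5 kHz > fs/2 = 6 kHz, folds to fs − 11.5 kHz = 0.5 kHz.
3.5 kHz ≤ fs/2 = 6 kHz, passes unchanged.
24.5 kHz mod fs = 0.5 kHz.
0.5 kHz ≤ fs/2 = 6 kHz, appears at 0.5 kHz.
24.5 kHz and 35.5 kHz both map to 0.5 kHz.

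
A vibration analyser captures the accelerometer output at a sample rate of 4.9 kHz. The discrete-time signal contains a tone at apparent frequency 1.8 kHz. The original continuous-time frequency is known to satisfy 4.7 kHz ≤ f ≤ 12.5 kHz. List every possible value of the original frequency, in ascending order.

6.7 kHz, 8 kHz, 11.6 kHz

Frequencies that alias to 1.8 kHz are k·fs ± 1.8 kHz for integer k ≥ 0.
k=0: 1.8 kHz.
k=1: 3.1 kHz, 6.7 kHz.
k=2: 8 kHz, 11.6 kHz.
k=3: 12.9 kHz, 16.5 kHz.
Within [4.7 kHz, 12.5 kHz]: 6.7 kHz, 8 kHz, 11.6 kHz.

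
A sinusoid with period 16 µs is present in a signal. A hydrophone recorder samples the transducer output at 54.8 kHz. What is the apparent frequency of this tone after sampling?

7.7 kHz

T = 16 µs → f = 1/T = 62.5 kHz.
62.5 kHz mod fs = 7.7 kHz.
7.7 kHz ≤ fs/2 = 27.4 kHz, appears at 7.7 kHz.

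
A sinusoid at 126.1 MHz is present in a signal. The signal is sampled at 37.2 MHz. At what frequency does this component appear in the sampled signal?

14.5 MHz

126.1 MHz mod fs = 14.5 MHz.
14.5 MHz ≤ fs/2 = 18.6 MHz, appears at 14.5 MHz.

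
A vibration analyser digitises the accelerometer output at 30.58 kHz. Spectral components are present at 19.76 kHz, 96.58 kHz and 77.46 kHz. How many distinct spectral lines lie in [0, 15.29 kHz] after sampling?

3

fs/2 = 15.29 kHz.
19.76 kHz > fs/2 = 15.29 kHz, folds to fs − 19.76 kHz = 10.82 kHz.
96.58 kHz mod fs = 4.84 kHz.
4.84 kHz ≤ fs/2 = 15.29 kHz, appears at 4.84 kHz.
77.46 kHz mod fs = 16.3 kHz.
16.3 kHz > fs/2 = 15.29 kHz, folds to fs − 16.3 kHz = 14.28 kHz.
Distinct values: {4.84 kHz, 10.82 kHz, 14.28 kHz} → 3.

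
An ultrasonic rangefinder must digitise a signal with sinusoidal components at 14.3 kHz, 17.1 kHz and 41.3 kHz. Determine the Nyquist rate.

Highest-frequency component: 41.3 kHz.
Nyquist rate = 2 × 41.3 kHz = 82.6 kHz.

82.6 kHz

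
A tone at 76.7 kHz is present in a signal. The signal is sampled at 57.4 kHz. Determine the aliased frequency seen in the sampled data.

76.7 kHz mod fs = 19.3 kHz.
19.3 kHz ≤ fs/2 = 28.7 kHz, appears at 19.3 kHz.

19.3 kHz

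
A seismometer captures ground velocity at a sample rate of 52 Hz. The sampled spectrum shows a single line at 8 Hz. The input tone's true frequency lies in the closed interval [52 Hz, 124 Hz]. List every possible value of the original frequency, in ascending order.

60 Hz, 96 Hz, 112 Hz

Frequencies that alias to 8 Hz are k·fs ± 8 Hz for integer k ≥ 0.
k=0: 8 Hz.
k=1: 44 Hz, 60 Hz.
k=2: 96 Hz, 112 Hz.
k=3: 148 Hz, 164 Hz.
Within [52 Hz, 124 Hz]: 60 Hz, 96 Hz, 112 Hz.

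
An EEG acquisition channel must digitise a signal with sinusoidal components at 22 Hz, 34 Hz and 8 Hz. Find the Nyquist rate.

Highest-frequency component: 34 Hz.
Nyquist rate = 2 × 34 Hz = 68 Hz.

68 Hz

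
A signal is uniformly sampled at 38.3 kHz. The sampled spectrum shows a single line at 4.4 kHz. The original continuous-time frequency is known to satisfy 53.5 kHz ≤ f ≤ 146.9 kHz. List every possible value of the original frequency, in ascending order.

Frequencies that alias to 4.4 kHz are k·fs ± 4.4 kHz for integer k ≥ 0.
k=0: 4.4 kHz.
k=1: 33.9 kHz, 42.7 kHz.
k=2: 72.2 kHz, 81 kHz.
k=3: 110.5 kHz, 119.3 kHz.
k=4: 148.8 kHz, 157.6 kHz.
Within [53.5 kHz, 146.9 kHz]: 72.2 kHz, 81 kHz, 110.5 kHz, 119.3 kHz.

72.2 kHz, 81 kHz, 110.5 kHz, 119.3 kHz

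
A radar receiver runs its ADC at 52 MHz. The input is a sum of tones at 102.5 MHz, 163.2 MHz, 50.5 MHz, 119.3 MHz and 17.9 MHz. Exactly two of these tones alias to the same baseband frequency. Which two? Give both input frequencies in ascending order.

50.5 MHz, 102.5 MHz

fs/2 = 26 MHz.
102.5 MHz mod fs = 50.5 MHz.
50.5 MHz > fs/2 = 26 MHz, folds to fs − 50.5 MHz = 1.5 MHz.
163.2 MHz mod fs = 7.2 MHz.
7.2 MHz ≤ fs/2 = 26 MHz, appears at 7.2 MHz.
50.5 MHz > fs/2 = 26 MHz, folds to fs − 50.5 MHz = 1.5 MHz.
119.3 MHz mod fs = 15.3 MHz.
15.3 MHz ≤ fs/2 = 26 MHz, appears at 15.3 MHz.
17.9 MHz ≤ fs/2 = 26 MHz, passes unchanged.
50.5 MHz and 102.5 MHz both map to 1.5 MHz.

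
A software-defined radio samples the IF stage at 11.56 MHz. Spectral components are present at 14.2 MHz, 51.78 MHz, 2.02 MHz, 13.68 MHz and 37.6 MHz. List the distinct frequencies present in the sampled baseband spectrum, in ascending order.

2.02 MHz, 2.12 MHz, 2.64 MHz, 2.92 MHz, 5.54 MHz

fs/2 = 5.78 MHz.
14.2 MHz mod fs = 2.64 MHz.
2.64 MHz ≤ fs/2 = 5.78 MHz, appears at 2.64 MHz.
51.78 MHz mod fs = 5.54 MHz.
5.54 MHz ≤ fs/2 = 5.78 MHz, appears at 5.54 MHz.
2.02 MHz ≤ fs/2 = 5.78 MHz, passes unchanged.
13.68 MHz mod fs = 2.12 MHz.
2.12 MHz ≤ fs/2 = 5.78 MHz, appears at 2.12 MHz.
37.6 MHz mod fs = 2.92 MHz.
2.92 MHz ≤ fs/2 = 5.78 MHz, appears at 2.92 MHz.
Distinct values: {2.02 MHz, 2.12 MHz, 2.64 MHz, 2.92 MHz, 5.54 MHz}.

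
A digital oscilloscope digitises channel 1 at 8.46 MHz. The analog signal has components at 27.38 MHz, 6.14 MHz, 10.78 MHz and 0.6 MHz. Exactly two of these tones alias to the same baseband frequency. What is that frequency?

fs/2 = 4.23 MHz.
27.38 MHz mod fs = 2 MHz.
2 MHz ≤ fs/2 = 4.23 MHz, appears at 2 MHz.
6.14 MHz > fs/2 = 4.23 MHz, folds to fs − 6.14 MHz = 2.32 MHz.
10.78 MHz mod fs = 2.32 MHz.
2.32 MHz ≤ fs/2 = 4.23 MHz, appears at 2.32 MHz.
0.6 MHz ≤ fs/2 = 4.23 MHz, passes unchanged.
6.14 MHz and 10.78 MHz both map to 2.32 MHz.

2.32 MHz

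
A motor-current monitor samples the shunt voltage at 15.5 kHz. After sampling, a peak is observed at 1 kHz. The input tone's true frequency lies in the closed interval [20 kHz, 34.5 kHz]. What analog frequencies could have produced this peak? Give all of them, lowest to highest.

Frequencies that alias to 1 kHz are k·fs ± 1 kHz for integer k ≥ 0.
k=0: 1 kHz.
k=1: 14.5 kHz, 16.5 kHz.
k=2: 30 kHz, 32 kHz.
k=3: 45.5 kHz, 47.5 kHz.
Within [20 kHz, 34.5 kHz]: 30 kHz, 32 kHz.

30 kHz, 32 kHz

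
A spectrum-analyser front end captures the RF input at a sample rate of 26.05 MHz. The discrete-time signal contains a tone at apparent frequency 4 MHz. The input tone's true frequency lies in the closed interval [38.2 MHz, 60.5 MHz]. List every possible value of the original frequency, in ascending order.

Frequencies that alias to 4 MHz are k·fs ± 4 MHz for integer k ≥ 0.
k=0: 4 MHz.
k=1: 22.05 MHz, 30.05 MHz.
k=2: 48.1 MHz, 56.1 MHz.
k=3: 74.15 MHz, 82.15 MHz.
Within [38.2 MHz, 60.5 MHz]: 48.1 MHz, 56.1 MHz.

48.1 MHz, 56.1 MHz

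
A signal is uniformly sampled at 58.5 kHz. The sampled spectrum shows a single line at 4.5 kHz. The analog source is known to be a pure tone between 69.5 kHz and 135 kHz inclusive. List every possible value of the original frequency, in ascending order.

Frequencies that alias to 4.5 kHz are k·fs ± 4.5 kHz for integer k ≥ 0.
k=0: 4.5 kHz.
k=1: 54 kHz, 63 kHz.
k=2: 112.5 kHz, 121.5 kHz.
k=3: 171 kHz, 180 kHz.
Within [69.5 kHz, 135 kHz]: 112.5 kHz, 121.5 kHz.

112.5 kHz, 121.5 kHz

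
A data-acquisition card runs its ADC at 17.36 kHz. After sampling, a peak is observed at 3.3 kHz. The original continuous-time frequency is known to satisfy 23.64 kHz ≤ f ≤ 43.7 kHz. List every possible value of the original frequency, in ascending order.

Frequencies that alias to 3.3 kHz are k·fs ± 3.3 kHz for integer k ≥ 0.
k=0: 3.3 kHz.
k=1: 14.06 kHz, 20.66 kHz.
k=2: 31.42 kHz, 38.02 kHz.
k=3: 48.78 kHz, 55.38 kHz.
Within [23.64 kHz, 43.7 kHz]: 31.42 kHz, 38.02 kHz.

31.42 kHz, 38.02 kHz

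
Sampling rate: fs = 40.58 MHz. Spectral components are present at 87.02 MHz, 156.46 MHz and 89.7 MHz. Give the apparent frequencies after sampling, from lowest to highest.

fs/2 = 20.29 MHz.
87.02 MHz mod fs = 5.86 MHz.
5.86 MHz ≤ fs/2 = 20.29 MHz, appears at 5.86 MHz.
156.46 MHz mod fs = 34.72 MHz.
34.72 MHz > fs/2 = 20.29 MHz, folds to fs − 34.72 MHz = 5.86 MHz.
89.7 MHz mod fs = 8.54 MHz.
8.54 MHz ≤ fs/2 = 20.29 MHz, appears at 8.54 MHz.
Distinct values: {5.86 MHz, 8.54 MHz}.

5.86 MHz, 8.54 MHz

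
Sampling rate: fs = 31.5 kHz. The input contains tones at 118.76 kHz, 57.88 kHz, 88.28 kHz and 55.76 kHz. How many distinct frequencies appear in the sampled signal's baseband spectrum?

fs/2 = 15.75 kHz.
118.76 kHz mod fs = 24.26 kHz.
24.26 kHz > fs/2 = 15.75 kHz, folds to fs − 24.26 kHz = 7.24 kHz.
57.88 kHz mod fs = 26.38 kHz.
26.38 kHz > fs/2 = 15.75 kHz, folds to fs − 26.38 kHz = 5.12 kHz.
88.28 kHz mod fs = 25.28 kHz.
25.28 kHz > fs/2 = 15.75 kHz, folds to fs − 25.28 kHz = 6.22 kHz.
55.76 kHz mod fs = 24.26 kHz.
24.26 kHz > fs/2 = 15.75 kHz, folds to fs − 24.26 kHz = 7.24 kHz.
Distinct values: {5.12 kHz, 6.22 kHz, 7.24 kHz} → 3.

3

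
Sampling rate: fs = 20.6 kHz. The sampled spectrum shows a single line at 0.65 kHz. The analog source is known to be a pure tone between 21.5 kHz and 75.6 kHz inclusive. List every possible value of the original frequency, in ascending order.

Frequencies that alias to 0.65 kHz are k·fs ± 0.65 kHz for integer k ≥ 0.
k=0: 0.65 kHz.
k=1: 19.95 kHz, 21.25 kHz.
k=2: 40.55 kHz, 41.85 kHz.
k=3: 61.15 kHz, 62.45 kHz.
k=4: 81.75 kHz, 83.05 kHz.
Within [21.5 kHz, 75.6 kHz]: 40.55 kHz, 41.85 kHz, 61.15 kHz, 62.45 kHz.

40.55 kHz, 41.85 kHz, 61.15 kHz, 62.45 kHz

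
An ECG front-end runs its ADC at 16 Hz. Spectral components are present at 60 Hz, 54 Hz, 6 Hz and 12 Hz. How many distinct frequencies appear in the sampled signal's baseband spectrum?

2

fs/2 = 8 Hz.
60 Hz mod fs = 12 Hz.
12 Hz > fs/2 = 8 Hz, folds to fs − 12 Hz = 4 Hz.
54 Hz mod fs = 6 Hz.
6 Hz ≤ fs/2 = 8 Hz, appears at 6 Hz.
6 Hz ≤ fs/2 = 8 Hz, passes unchanged.
12 Hz > fs/2 = 8 Hz, folds to fs − 12 Hz = 4 Hz.
Distinct values: {4 Hz, 6 Hz} → 2.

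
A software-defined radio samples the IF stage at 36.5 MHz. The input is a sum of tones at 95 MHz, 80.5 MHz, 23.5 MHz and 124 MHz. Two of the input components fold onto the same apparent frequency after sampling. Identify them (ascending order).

95 MHz, 124 MHz

fs/2 = 18.25 MHz.
95 MHz mod fs = 22 MHz.
22 MHz > fs/2 = 18.25 MHz, folds to fs − 22 MHz = 14.5 MHz.
80.5 MHz mod fs = 7.5 MHz.
7.5 MHz ≤ fs/2 = 18.25 MHz, appears at 7.5 MHz.
23.5 MHz > fs/2 = 18.25 MHz, folds to fs − 23.5 MHz = 13 MHz.
124 MHz mod fs = 14.5 MHz.
14.5 MHz ≤ fs/2 = 18.25 MHz, appears at 14.5 MHz.
95 MHz and 124 MHz both map to 14.5 MHz.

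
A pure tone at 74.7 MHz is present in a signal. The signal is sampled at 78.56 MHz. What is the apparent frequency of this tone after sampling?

3.86 MHz

74.7 MHz > fs/2 = 39.28 MHz, folds to fs − 74.7 MHz = 3.86 MHz.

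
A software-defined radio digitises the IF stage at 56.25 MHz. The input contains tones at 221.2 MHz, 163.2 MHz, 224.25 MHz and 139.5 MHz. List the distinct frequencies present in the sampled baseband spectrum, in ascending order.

0.75 MHz, 3.8 MHz, 5.55 MHz, 27 MHz

fs/2 = 28.125 MHz.
221.2 MHz mod fs = 52.45 MHz.
52.45 MHz > fs/2 = 28.125 MHz, folds to fs − 52.45 MHz = 3.8 MHz.
163.2 MHz mod fs = 50.7 MHz.
50.7 MHz > fs/2 = 28.125 MHz, folds to fs − 50.7 MHz = 5.55 MHz.
224.25 MHz mod fs = 55.5 MHz.
55.5 MHz > fs/2 = 28.125 MHz, folds to fs − 55.5 MHz = 0.75 MHz.
139.5 MHz mod fs = 27 MHz.
27 MHz ≤ fs/2 = 28.125 MHz, appears at 27 MHz.
Distinct values: {0.75 MHz, 3.8 MHz, 5.55 MHz, 27 MHz}.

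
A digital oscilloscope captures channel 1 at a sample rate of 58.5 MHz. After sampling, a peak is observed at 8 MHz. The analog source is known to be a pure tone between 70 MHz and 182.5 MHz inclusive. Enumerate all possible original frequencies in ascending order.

109 MHz, 125 MHz, 167.5 MHz

Frequencies that alias to 8 MHz are k·fs ± 8 MHz for integer k ≥ 0.
k=0: 8 MHz.
k=1: 50.5 MHz, 66.5 MHz.
k=2: 109 MHz, 125 MHz.
k=3: 167.5 MHz, 183.5 MHz.
k=4: 226 MHz, 242 MHz.
Within [70 MHz, 182.5 MHz]: 109 MHz, 125 MHz, 167.5 MHz.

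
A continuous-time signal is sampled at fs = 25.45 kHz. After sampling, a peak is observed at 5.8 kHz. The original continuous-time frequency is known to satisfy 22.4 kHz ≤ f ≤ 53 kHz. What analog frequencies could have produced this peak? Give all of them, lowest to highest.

31.25 kHz, 45.1 kHz

Frequencies that alias to 5.8 kHz are k·fs ± 5.8 kHz for integer k ≥ 0.
k=0: 5.8 kHz.
k=1: 19.65 kHz, 31.25 kHz.
k=2: 45.1 kHz, 56.7 kHz.
k=3: 70.55 kHz, 82.15 kHz.
Within [22.4 kHz, 53 kHz]: 31.25 kHz, 45.1 kHz.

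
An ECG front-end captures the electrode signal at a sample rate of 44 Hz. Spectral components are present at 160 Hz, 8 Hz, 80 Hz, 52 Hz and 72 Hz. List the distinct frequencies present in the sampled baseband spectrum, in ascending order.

8 Hz, 16 Hz

fs/2 = 22 Hz.
160 Hz mod fs = 28 Hz.
28 Hz > fs/2 = 22 Hz, folds to fs − 28 Hz = 16 Hz.
8 Hz ≤ fs/2 = 22 Hz, passes unchanged.
80 Hz mod fs = 36 Hz.
36 Hz > fs/2 = 22 Hz, folds to fs − 36 Hz = 8 Hz.
52 Hz mod fs = 8 Hz.
8 Hz ≤ fs/2 = 22 Hz, appears at 8 Hz.
72 Hz mod fs = 28 Hz.
28 Hz > fs/2 = 22 Hz, folds to fs − 28 Hz = 16 Hz.
Distinct values: {8 Hz, 16 Hz}.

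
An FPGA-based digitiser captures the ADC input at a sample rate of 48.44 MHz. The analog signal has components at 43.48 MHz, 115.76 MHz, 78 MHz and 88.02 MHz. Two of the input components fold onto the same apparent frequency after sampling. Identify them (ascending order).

fs/2 = 24.22 MHz.
43.48 MHz > fs/2 = 24.22 MHz, folds to fs − 43.48 MHz = 4.96 MHz.
115.76 MHz mod fs = 18.88 MHz.
18.88 MHz ≤ fs/2 = 24.22 MHz, appears at 18.88 MHz.
78 MHz mod fs = 29.56 MHz.
29.56 MHz > fs/2 = 24.22 MHz, folds to fs − 29.56 MHz = 18.88 MHz.
88.02 MHz mod fs = 39.58 MHz.
39.58 MHz > fs/2 = 24.22 MHz, folds to fs − 39.58 MHz = 8.86 MHz.
78 MHz and 115.76 MHz both map to 18.88 MHz.

78 MHz, 115.76 MHz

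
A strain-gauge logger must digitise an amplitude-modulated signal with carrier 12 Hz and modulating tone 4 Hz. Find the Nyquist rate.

AM sidebands sit at fc ± fm = 8 Hz and 16 Hz.
Highest-frequency component: 16 Hz.
Nyquist rate = 2 × 16 Hz = 32 Hz.

32 Hz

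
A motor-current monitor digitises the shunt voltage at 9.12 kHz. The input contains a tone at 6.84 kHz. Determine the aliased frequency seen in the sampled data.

2.28 kHz

6.84 kHz > fs/2 = 4.56 kHz, folds to fs − 6.84 kHz = 2.28 kHz.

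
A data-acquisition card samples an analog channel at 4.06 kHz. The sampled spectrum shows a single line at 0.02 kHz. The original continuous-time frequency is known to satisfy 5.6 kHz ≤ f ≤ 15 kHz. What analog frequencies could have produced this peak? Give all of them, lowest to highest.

Frequencies that alias to 0.02 kHz are k·fs ± 0.02 kHz for integer k ≥ 0.
k=0: 0.02 kHz.
k=1: 4.04 kHz, 4.08 kHz.
k=2: 8.1 kHz, 8.14 kHz.
k=3: 12.16 kHz, 12.2 kHz.
k=4: 16.22 kHz, 16.26 kHz.
Within [5.6 kHz, 15 kHz]: 8.1 kHz, 8.14 kHz, 12.16 kHz, 12.2 kHz.

8.1 kHz, 8.14 kHz, 12.16 kHz, 12.2 kHz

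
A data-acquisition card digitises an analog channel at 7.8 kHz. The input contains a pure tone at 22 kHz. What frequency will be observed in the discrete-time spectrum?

1.4 kHz

22 kHz mod fs = 6.4 kHz.
6.4 kHz > fs/2 = 3.9 kHz, folds to fs − 6.4 kHz = 1.4 kHz.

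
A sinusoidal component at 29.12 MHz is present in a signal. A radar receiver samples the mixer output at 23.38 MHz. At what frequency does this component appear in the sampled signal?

29.12 MHz mod fs = 5.74 MHz.
5.74 MHz ≤ fs/2 = 11.69 MHz, appears at 5.74 MHz.

5.74 MHz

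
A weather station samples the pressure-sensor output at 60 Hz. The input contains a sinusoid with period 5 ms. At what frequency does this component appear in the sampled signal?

T = 5 ms → f = 1/T = 200 Hz.
200 Hz mod fs = 20 Hz.
20 Hz ≤ fs/2 = 30 Hz, appears at 20 Hz.

20 Hz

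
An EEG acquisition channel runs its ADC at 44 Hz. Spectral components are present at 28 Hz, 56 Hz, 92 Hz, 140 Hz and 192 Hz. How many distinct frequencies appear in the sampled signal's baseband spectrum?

fs/2 = 22 Hz.
28 Hz > fs/2 = 22 Hz, folds to fs − 28 Hz = 16 Hz.
56 Hz mod fs = 12 Hz.
12 Hz ≤ fs/2 = 22 Hz, appears at 12 Hz.
92 Hz mod fs = 4 Hz.
4 Hz ≤ fs/2 = 22 Hz, appears at 4 Hz.
140 Hz mod fs = 8 Hz.
8 Hz ≤ fs/2 = 22 Hz, appears at 8 Hz.
192 Hz mod fs = 16 Hz.
16 Hz ≤ fs/2 = 22 Hz, appears at 16 Hz.
Distinct values: {4 Hz, 8 Hz, 12 Hz, 16 Hz} → 4.

4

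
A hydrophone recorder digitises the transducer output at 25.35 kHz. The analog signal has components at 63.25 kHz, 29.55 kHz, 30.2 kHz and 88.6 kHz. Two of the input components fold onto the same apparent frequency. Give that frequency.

12.55 kHz

fs/2 = 12.675 kHz.
63.25 kHz mod fs = 12.55 kHz.
12.55 kHz ≤ fs/2 = 12.675 kHz, appears at 12.55 kHz.
29.55 kHz mod fs = 4.2 kHz.
4.2 kHz ≤ fs/2 = 12.675 kHz, appears at 4.2 kHz.
30.2 kHz mod fs = 4.85 kHz.
4.85 kHz ≤ fs/2 = 12.675 kHz, appears at 4.85 kHz.
88.6 kHz mod fs = 12.55 kHz.
12.55 kHz ≤ fs/2 = 12.675 kHz, appears at 12.55 kHz.
63.25 kHz and 88.6 kHz both map to 12.55 kHz.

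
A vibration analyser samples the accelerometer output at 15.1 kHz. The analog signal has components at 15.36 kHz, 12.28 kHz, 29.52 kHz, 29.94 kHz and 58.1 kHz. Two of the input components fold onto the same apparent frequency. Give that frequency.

fs/2 = 7.55 kHz.
15.36 kHz mod fs = 0.26 kHz.
0.26 kHz ≤ fs/2 = 7.55 kHz, appears at 0.26 kHz.
12.28 kHz > fs/2 = 7.55 kHz, folds to fs − 12.28 kHz = 2.82 kHz.
29.52 kHz mod fs = 14.42 kHz.
14.42 kHz > fs/2 = 7.55 kHz, folds to fs − 14.42 kHz = 0.68 kHz.
29.94 kHz mod fs = 14.84 kHz.
14.84 kHz > fs/2 = 7.55 kHz, folds to fs − 14.84 kHz = 0.26 kHz.
58.1 kHz mod fs = 12.8 kHz.
12.8 kHz > fs/2 = 7.55 kHz, folds to fs − 12.8 kHz = 2.3 kHz.
15.36 kHz and 29.94 kHz both map to 0.26 kHz.

0.26 kHz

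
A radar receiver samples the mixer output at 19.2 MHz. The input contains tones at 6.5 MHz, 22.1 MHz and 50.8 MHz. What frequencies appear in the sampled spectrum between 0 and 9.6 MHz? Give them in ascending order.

2.9 MHz, 6.5 MHz, 6.8 MHz

fs/2 = 9.6 MHz.
6.5 MHz ≤ fs/2 = 9.6 MHz, passes unchanged.
22.1 MHz mod fs = 2.9 MHz.
2.9 MHz ≤ fs/2 = 9.6 MHz, appears at 2.9 MHz.
50.8 MHz mod fs = 12.4 MHz.
12.4 MHz > fs/2 = 9.6 MHz, folds to fs − 12.4 MHz = 6.8 MHz.
Distinct values: {2.9 MHz, 6.5 MHz, 6.8 MHz}.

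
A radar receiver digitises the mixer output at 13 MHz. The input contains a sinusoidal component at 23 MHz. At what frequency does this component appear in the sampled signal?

3 MHz

23 MHz mod fs = 10 MHz.
10 MHz > fs/2 = 6.5 MHz, folds to fs − 10 MHz = 3 MHz.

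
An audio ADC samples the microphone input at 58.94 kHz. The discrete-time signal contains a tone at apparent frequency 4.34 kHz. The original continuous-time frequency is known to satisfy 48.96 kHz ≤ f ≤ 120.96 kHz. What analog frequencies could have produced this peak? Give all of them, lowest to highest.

Frequencies that alias to 4.34 kHz are k·fs ± 4.34 kHz for integer k ≥ 0.
k=0: 4.34 kHz.
k=1: 54.6 kHz, 63.28 kHz.
k=2: 113.54 kHz, 122.22 kHz.
k=3: 172.48 kHz, 181.16 kHz.
Within [48.96 kHz, 120.96 kHz]: 54.6 kHz, 63.28 kHz, 113.54 kHz.

54.6 kHz, 63.28 kHz, 113.54 kHz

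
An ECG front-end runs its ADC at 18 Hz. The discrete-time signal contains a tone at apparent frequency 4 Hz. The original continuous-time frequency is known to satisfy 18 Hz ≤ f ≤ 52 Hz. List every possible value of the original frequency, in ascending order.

Frequencies that alias to 4 Hz are k·fs ± 4 Hz for integer k ≥ 0.
k=0: 4 Hz.
k=1: 14 Hz, 22 Hz.
k=2: 32 Hz, 40 Hz.
k=3: 50 Hz, 58 Hz.
k=4: 68 Hz, 76 Hz.
Within [18 Hz, 52 Hz]: 22 Hz, 32 Hz, 40 Hz, 50 Hz.

22 Hz, 32 Hz, 40 Hz, 50 Hz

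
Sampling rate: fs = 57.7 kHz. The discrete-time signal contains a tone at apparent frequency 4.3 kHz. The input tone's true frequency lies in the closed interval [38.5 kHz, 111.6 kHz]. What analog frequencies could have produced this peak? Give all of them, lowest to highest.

Frequencies that alias to 4.3 kHz are k·fs ± 4.3 kHz for integer k ≥ 0.
k=0: 4.3 kHz.
k=1: 53.4 kHz, 62 kHz.
k=2: 111.1 kHz, 119.7 kHz.
k=3: 168.8 kHz, 177.4 kHz.
Within [38.5 kHz, 111.6 kHz]: 53.4 kHz, 62 kHz, 111.1 kHz.

53.4 kHz, 62 kHz, 111.1 kHz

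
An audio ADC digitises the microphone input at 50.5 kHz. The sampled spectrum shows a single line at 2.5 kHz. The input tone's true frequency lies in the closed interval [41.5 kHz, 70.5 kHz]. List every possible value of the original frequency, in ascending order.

48 kHz, 53 kHz

Frequencies that alias to 2.5 kHz are k·fs ± 2.5 kHz for integer k ≥ 0.
k=0: 2.5 kHz.
k=1: 48 kHz, 53 kHz.
k=2: 98.5 kHz, 103.5 kHz.
Within [41.5 kHz, 70.5 kHz]: 48 kHz, 53 kHz.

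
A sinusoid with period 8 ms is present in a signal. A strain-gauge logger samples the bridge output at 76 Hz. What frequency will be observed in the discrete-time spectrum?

27 Hz

T = 8 ms → f = 1/T = 125 Hz.
125 Hz mod fs = 49 Hz.
49 Hz > fs/2 = 38 Hz, folds to fs − 49 Hz = 27 Hz.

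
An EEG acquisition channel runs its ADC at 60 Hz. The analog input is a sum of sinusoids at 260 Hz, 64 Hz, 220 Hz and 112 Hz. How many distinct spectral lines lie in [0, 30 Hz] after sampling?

3

fs/2 = 30 Hz.
260 Hz mod fs = 20 Hz.
20 Hz ≤ fs/2 = 30 Hz, appears at 20 Hz.
64 Hz mod fs = 4 Hz.
4 Hz ≤ fs/2 = 30 Hz, appears at 4 Hz.
220 Hz mod fs = 40 Hz.
40 Hz > fs/2 = 30 Hz, folds to fs − 40 Hz = 20 Hz.
112 Hz mod fs = 52 Hz.
52 Hz > fs/2 = 30 Hz, folds to fs − 52 Hz = 8 Hz.
Distinct values: {4 Hz, 8 Hz, 20 Hz} → 3.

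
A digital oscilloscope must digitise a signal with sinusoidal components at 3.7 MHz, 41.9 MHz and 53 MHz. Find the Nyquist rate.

106 MHz

Highest-frequency component: 53 MHz.
Nyquist rate = 2 × 53 MHz = 106 MHz.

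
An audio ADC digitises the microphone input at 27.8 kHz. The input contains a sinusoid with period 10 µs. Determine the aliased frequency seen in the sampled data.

T = 10 µs → f = 1/T = 100 kHz.
100 kHz mod fs = 16.6 kHz.
16.6 kHz > fs/2 = 13.9 kHz, folds to fs − 16.6 kHz = 11.2 kHz.

11.2 kHz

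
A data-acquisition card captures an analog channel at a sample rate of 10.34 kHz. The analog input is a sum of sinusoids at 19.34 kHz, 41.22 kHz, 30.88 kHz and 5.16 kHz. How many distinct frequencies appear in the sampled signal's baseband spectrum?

fs/2 = 5.17 kHz.
19.34 kHz mod fs = 9 kHz.
9 kHz > fs/2 = 5.17 kHz, folds to fs − 9 kHz = 1.34 kHz.
41.22 kHz mod fs = 10.2 kHz.
10.2 kHz > fs/2 = 5.17 kHz, folds to fs − 10.2 kHz = 0.14 kHz.
30.88 kHz mod fs = 10.2 kHz.
10.2 kHz > fs/2 = 5.17 kHz, folds to fs − 10.2 kHz = 0.14 kHz.
5.16 kHz ≤ fs/2 = 5.17 kHz, passes unchanged.
Distinct values: {0.14 kHz, 1.34 kHz, 5.16 kHz} → 3.

3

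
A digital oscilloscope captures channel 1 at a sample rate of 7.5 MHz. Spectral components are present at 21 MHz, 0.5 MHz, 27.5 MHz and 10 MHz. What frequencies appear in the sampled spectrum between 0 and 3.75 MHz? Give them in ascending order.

0.5 MHz, 1.5 MHz, 2.5 MHz

fs/2 = 3.75 MHz.
21 MHz mod fs = 6 MHz.
6 MHz > fs/2 = 3.75 MHz, folds to fs − 6 MHz = 1.5 MHz.
0.5 MHz ≤ fs/2 = 3.75 MHz, passes unchanged.
27.5 MHz mod fs = 5 MHz.
5 MHz > fs/2 = 3.75 MHz, folds to fs − 5 MHz = 2.5 MHz.
10 MHz mod fs = 2.5 MHz.
2.5 MHz ≤ fs/2 = 3.75 MHz, appears at 2.5 MHz.
Distinct values: {0.5 MHz, 1.5 MHz, 2.5 MHz}.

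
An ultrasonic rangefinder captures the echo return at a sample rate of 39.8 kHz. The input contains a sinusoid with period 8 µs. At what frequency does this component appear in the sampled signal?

5.6 kHz

T = 8 µs → f = 1/T = 125 kHz.
125 kHz mod fs = 5.6 kHz.
5.6 kHz ≤ fs/2 = 19.9 kHz, appears at 5.6 kHz.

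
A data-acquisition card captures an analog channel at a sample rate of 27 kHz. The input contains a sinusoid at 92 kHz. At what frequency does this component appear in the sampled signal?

11 kHz

92 kHz mod fs = 11 kHz.
11 kHz ≤ fs/2 = 13.5 kHz, appears at 11 kHz.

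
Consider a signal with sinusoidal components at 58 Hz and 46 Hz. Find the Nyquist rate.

116 Hz

Highest-frequency component: 58 Hz.
Nyquist rate = 2 × 58 Hz = 116 Hz.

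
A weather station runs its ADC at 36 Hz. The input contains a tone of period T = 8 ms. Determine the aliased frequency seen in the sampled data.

T = 8 ms → f = 1/T = 125 Hz.
125 Hz mod fs = 17 Hz.
17 Hz ≤ fs/2 = 18 Hz, appears at 17 Hz.

17 Hz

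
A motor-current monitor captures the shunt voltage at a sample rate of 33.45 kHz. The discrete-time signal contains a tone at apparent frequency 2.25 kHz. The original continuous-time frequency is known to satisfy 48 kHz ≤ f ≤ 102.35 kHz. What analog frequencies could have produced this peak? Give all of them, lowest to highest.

Frequencies that alias to 2.25 kHz are k·fs ± 2.25 kHz for integer k ≥ 0.
k=0: 2.25 kHz.
k=1: 31.2 kHz, 35.7 kHz.
k=2: 64.65 kHz, 69.15 kHz.
k=3: 98.1 kHz, 102.6 kHz.
k=4: 131.55 kHz, 136.05 kHz.
Within [48 kHz, 102.35 kHz]: 64.65 kHz, 69.15 kHz, 98.1 kHz.

64.65 kHz, 69.15 kHz, 98.1 kHz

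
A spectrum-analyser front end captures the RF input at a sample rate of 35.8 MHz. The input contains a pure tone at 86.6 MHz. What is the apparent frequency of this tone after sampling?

86.6 MHz mod fs = 15 MHz.
15 MHz ≤ fs/2 = 17.9 MHz, appears at 15 MHz.

15 MHz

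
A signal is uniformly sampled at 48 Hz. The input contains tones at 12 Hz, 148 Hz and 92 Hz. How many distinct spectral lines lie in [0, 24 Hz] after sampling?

fs/2 = 24 Hz.
12 Hz ≤ fs/2 = 24 Hz, passes unchanged.
148 Hz mod fs = 4 Hz.
4 Hz ≤ fs/2 = 24 Hz, appears at 4 Hz.
92 Hz mod fs = 44 Hz.
44 Hz > fs/2 = 24 Hz, folds to fs − 44 Hz = 4 Hz.
Distinct values: {4 Hz, 12 Hz} → 2.

2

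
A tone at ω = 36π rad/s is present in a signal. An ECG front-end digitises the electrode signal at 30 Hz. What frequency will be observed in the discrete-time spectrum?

12 Hz

ω = 36π rad/s → f = ω/(2π) = 18 Hz.
18 Hz > fs/2 = 15 Hz, folds to fs − 18 Hz = 12 Hz.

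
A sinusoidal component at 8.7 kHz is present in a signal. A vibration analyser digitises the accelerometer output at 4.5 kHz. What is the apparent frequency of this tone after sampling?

0.3 kHz

8.7 kHz mod fs = 4.2 kHz.
4.2 kHz > fs/2 = 2.25 kHz, folds to fs − 4.2 kHz = 0.3 kHz.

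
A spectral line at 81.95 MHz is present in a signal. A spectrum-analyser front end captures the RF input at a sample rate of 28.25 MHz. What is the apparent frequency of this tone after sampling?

81.95 MHz mod fs = 25.45 MHz.
25.45 MHz > fs/2 = 14.125 MHz, folds to fs − 25.45 MHz = 2.8 MHz.

2.8 MHz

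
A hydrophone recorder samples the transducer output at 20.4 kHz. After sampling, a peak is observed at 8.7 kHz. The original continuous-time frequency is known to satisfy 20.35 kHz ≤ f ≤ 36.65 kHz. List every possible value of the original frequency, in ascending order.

29.1 kHz, 32.1 kHz

Frequencies that alias to 8.7 kHz are k·fs ± 8.7 kHz for integer k ≥ 0.
k=0: 8.7 kHz.
k=1: 11.7 kHz, 29.1 kHz.
k=2: 32.1 kHz, 49.5 kHz.
k=3: 52.5 kHz, 69.9 kHz.
Within [20.35 kHz, 36.65 kHz]: 29.1 kHz, 32.1 kHz.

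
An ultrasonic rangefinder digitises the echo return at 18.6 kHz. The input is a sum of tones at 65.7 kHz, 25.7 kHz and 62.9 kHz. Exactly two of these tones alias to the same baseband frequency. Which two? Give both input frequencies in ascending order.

fs/2 = 9.3 kHz.
65.7 kHz mod fs = 9.9 kHz.
9.9 kHz > fs/2 = 9.3 kHz, folds to fs − 9.9 kHz = 8.7 kHz.
25.7 kHz mod fs = 7.1 kHz.
7.1 kHz ≤ fs/2 = 9.3 kHz, appears at 7.1 kHz.
62.9 kHz mod fs = 7.1 kHz.
7.1 kHz ≤ fs/2 = 9.3 kHz, appears at 7.1 kHz.
25.7 kHz and 62.9 kHz both map to 7.1 kHz.

25.7 kHz, 62.9 kHz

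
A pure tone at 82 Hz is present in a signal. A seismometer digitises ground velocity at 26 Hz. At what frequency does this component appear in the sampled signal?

4 Hz

82 Hz mod fs = 4 Hz.
4 Hz ≤ fs/2 = 13 Hz, appears at 4 Hz.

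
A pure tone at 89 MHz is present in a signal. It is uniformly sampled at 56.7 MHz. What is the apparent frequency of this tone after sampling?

24.4 MHz

89 MHz mod fs = 32.3 MHz.
32.3 MHz > fs/2 = 28.35 MHz, folds to fs − 32.3 MHz = 24.4 MHz.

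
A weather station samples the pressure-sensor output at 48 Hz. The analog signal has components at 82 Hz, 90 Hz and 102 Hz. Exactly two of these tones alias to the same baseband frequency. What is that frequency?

fs/2 = 24 Hz.
82 Hz mod fs = 34 Hz.
34 Hz > fs/2 = 24 Hz, folds to fs − 34 Hz = 14 Hz.
90 Hz mod fs = 42 Hz.
42 Hz > fs/2 = 24 Hz, folds to fs − 42 Hz = 6 Hz.
102 Hz mod fs = 6 Hz.
6 Hz ≤ fs/2 = 24 Hz, appears at 6 Hz.
90 Hz and 102 Hz both map to 6 Hz.

6 Hz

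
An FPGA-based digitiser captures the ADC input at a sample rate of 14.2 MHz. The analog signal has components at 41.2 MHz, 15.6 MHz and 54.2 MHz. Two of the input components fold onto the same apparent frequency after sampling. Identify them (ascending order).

15.6 MHz, 41.2 MHz

fs/2 = 7.1 MHz.
41.2 MHz mod fs = 12.8 MHz.
12.8 MHz > fs/2 = 7.1 MHz, folds to fs − 12.8 MHz = 1.4 MHz.
15.6 MHz mod fs = 1.4 MHz.
1.4 MHz ≤ fs/2 = 7.1 MHz, appears at 1.4 MHz.
54.2 MHz mod fs = 11.6 MHz.
11.6 MHz > fs/2 = 7.1 MHz, folds to fs − 11.6 MHz = 2.6 MHz.
15.6 MHz and 41.2 MHz both map to 1.4 MHz.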